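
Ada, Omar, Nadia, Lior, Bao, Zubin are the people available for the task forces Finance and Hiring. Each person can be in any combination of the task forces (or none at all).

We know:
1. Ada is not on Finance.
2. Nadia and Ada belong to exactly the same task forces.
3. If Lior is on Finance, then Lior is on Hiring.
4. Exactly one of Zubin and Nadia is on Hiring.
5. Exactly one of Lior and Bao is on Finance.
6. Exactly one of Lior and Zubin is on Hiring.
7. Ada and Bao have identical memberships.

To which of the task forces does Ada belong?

Ada: Hiring

From (1): Ada ∉ Finance.
(2): Nadia matches Ada: Nadia ∉ Finance.
(7): Bao matches Ada: Bao ∉ Finance.
(5) (exactly one): Lior ∈ Finance.
(3): Lior ∈ Hiring.
(6) (exactly one): Zubin ∉ Hiring.
(4) (exactly one): Nadia ∈ Hiring.
(2): Ada matches Nadia: Ada ∈ Hiring.
(7): Bao matches Ada: Bao ∈ Hiring.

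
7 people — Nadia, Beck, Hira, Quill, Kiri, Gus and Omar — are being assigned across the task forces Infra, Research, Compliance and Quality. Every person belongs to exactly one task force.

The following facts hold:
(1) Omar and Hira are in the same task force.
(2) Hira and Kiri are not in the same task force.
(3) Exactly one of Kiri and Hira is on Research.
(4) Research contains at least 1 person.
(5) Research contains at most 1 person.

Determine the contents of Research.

Research = {Kiri}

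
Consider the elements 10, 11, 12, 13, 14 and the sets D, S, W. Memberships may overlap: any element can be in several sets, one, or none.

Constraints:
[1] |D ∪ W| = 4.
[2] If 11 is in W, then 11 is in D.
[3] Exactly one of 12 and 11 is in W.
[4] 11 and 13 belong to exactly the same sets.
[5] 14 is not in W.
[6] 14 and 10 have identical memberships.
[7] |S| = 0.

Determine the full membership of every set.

D = {10, 11, 13, 14}; S = {}; W = {11, 13}

From (5): 14 ∉ W.
(6): 10 matches 14: 10 ∉ W.
(7): S already has 0, so the rest are out.
Suppose 10 ∉ D: no assignment then satisfies all the clues, so 10 ∈ D.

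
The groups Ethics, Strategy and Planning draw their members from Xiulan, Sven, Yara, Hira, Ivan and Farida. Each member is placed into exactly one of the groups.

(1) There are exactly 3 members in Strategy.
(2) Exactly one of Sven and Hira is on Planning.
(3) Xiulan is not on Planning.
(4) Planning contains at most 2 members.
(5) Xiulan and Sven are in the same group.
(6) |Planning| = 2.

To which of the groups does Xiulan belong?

Xiulan: Strategy

From (3): Xiulan ∉ Planning.
(5): Sven matches Xiulan: Sven ∉ Planning.
(2) (exactly one): Hira ∈ Planning.
Suppose Xiulan ∈ Ethics: no assignment then satisfies all the clues, so Xiulan ∉ Ethics.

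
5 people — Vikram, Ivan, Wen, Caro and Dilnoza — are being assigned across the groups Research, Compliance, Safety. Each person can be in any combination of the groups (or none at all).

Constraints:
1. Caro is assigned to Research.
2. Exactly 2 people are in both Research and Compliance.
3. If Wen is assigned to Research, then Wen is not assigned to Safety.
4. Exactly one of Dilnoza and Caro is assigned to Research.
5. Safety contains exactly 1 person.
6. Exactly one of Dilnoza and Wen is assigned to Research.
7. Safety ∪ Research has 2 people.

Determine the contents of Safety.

From (1): Caro ∈ Research.
(4) (exactly one): Dilnoza ∉ Research.
(6) (exactly one): Wen ∈ Research.
(3): Wen ∉ Safety.
Suppose Vikram ∈ Safety: no assignment then satisfies all the clues, so Vikram ∉ Safety.

Safety = {Caro}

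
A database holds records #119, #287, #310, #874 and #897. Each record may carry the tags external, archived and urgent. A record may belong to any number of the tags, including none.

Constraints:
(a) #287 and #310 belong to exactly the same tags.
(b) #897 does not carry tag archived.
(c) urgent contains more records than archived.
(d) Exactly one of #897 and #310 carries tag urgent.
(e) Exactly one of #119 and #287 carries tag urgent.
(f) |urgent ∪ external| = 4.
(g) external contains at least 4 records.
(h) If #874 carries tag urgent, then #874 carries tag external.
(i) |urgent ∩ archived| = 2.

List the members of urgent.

urgent = {#287, #310, #874}

From (b): #897 ∉ archived.
Suppose #119 ∈ urgent: no assignment then satisfies all the clues, so #119 ∉ urgent.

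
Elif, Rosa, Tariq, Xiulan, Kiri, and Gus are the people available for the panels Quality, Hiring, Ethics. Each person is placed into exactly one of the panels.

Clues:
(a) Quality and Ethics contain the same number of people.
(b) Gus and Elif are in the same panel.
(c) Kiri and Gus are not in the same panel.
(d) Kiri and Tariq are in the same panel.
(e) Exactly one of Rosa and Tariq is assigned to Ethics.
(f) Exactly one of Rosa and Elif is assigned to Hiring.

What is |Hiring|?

2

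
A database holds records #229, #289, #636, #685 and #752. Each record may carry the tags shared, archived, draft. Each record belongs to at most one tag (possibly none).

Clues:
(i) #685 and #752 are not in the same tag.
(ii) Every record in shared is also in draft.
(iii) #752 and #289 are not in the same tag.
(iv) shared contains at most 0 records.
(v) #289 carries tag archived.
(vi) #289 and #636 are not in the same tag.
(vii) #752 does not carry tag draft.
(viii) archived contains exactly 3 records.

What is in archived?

archived = {#229, #289, #685}

From (v): #289 ∈ archived.
From (vii): #752 ∉ draft.
(ii) contrapositive: #752 ∉ shared.
(iii): #752 ∉ archived.
(iv): shared already has 0, so the rest are out.
(vi): #636 ∉ archived.
(viii): only 3 candidates remain for archived, so all are in.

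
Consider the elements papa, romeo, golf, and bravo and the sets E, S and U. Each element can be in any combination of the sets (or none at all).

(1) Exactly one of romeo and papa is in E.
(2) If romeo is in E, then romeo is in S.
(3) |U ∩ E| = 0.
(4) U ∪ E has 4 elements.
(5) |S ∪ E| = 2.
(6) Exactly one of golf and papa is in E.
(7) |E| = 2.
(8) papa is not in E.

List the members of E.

E = {golf, romeo}

From (8): papa ∉ E.
(1) (exactly one): romeo ∈ E.
(2): romeo ∈ S.
(6) (exactly one): golf ∈ E.
(7): E already has 2, so the rest are out.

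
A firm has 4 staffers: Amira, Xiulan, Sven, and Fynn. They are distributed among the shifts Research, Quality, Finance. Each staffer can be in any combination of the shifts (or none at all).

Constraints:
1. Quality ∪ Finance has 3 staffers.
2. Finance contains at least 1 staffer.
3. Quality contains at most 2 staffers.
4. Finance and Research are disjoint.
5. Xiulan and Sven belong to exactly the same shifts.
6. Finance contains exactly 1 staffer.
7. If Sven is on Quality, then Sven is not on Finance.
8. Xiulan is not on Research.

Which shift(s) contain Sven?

From (8): Xiulan ∉ Research.
(5): Sven matches Xiulan: Sven ∉ Research.
Suppose Sven ∉ Quality: no assignment then satisfies all the clues, so Sven ∈ Quality.

Sven: Quality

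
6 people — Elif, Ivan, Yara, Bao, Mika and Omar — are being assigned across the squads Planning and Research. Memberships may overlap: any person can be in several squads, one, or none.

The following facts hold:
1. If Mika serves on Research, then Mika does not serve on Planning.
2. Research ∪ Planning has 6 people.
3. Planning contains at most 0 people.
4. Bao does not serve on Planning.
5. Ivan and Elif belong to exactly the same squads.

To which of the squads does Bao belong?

From (4): Bao ∉ Planning.
(3): Planning already has 0, so the rest are out.
Suppose Bao ∉ Research: no assignment then satisfies all the clues, so Bao ∈ Research.

Bao: Research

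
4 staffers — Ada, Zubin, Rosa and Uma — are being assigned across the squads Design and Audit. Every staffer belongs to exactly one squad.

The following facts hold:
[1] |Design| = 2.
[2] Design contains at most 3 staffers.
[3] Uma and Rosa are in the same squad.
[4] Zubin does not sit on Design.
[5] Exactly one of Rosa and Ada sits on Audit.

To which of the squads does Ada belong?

Ada: Audit

From (4): Zubin ∉ Design.
Only one squad left: Zubin ∈ Audit.
Suppose Ada ∈ Design: no assignment then satisfies all the clues, so Ada ∉ Design.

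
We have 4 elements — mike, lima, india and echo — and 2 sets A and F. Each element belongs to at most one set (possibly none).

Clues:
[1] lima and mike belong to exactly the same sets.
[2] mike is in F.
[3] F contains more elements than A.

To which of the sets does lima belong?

lima: F

From (2): mike ∈ F.
(1): lima matches mike: lima ∉ A.
(1): lima matches mike: lima ∈ F.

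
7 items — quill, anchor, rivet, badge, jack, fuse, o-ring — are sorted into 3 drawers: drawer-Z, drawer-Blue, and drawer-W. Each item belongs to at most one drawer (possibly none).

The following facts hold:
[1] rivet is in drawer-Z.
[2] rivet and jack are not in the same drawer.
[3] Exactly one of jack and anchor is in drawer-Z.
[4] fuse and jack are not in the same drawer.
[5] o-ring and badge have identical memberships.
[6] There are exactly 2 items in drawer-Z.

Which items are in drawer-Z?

From (1): rivet ∈ drawer-Z.
(2): jack ∉ drawer-Z.
(3) (exactly one): anchor ∈ drawer-Z.
(6): drawer-Z already has 2, so the rest are out.

drawer-Z = {anchor, rivet}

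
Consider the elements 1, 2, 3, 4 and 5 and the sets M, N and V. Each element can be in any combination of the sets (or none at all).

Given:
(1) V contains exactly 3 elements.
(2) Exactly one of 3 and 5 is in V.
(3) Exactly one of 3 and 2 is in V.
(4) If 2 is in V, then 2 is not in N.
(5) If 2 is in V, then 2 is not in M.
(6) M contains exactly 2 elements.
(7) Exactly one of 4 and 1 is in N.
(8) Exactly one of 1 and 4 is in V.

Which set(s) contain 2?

2: V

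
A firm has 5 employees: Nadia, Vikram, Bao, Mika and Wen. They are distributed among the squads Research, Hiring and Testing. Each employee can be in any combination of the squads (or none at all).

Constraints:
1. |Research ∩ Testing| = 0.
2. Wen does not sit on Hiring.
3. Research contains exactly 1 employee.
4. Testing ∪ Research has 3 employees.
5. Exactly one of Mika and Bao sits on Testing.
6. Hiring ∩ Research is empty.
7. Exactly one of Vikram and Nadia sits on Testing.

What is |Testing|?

From (2): Wen ∉ Hiring.
Suppose Wen ∈ Testing: no assignment then satisfies all the clues, so Wen ∉ Testing.

2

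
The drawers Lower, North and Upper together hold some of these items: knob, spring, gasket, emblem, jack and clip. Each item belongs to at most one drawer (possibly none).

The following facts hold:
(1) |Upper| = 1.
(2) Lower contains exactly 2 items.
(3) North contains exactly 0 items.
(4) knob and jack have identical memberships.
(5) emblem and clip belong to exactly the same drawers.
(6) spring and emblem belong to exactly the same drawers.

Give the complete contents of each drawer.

(3): North already has 0, so the rest are out.
Suppose knob ∉ Lower: no assignment then satisfies all the clues, so knob ∈ Lower.

Lower = {jack, knob}; North = {}; Upper = {gasket}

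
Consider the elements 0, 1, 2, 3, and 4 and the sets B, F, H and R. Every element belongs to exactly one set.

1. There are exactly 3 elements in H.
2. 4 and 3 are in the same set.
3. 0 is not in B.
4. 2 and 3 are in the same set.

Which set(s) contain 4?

4: H

From (3): 0 ∉ B.
Suppose 4 ∈ B: no assignment then satisfies all the clues, so 4 ∉ B.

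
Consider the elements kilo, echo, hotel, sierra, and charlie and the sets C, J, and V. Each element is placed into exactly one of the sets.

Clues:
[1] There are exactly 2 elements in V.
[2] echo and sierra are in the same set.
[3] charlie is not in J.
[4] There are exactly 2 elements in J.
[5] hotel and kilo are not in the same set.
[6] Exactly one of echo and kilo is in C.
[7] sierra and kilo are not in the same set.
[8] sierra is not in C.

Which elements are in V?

V = {charlie, hotel}

From (3): charlie ∉ J.
From (8): sierra ∉ C.
(2): echo matches sierra: echo ∉ C.
(6) (exactly one): kilo ∈ C.
(5): hotel ∉ C.
Suppose echo ∈ V: no assignment then satisfies all the clues, so echo ∉ V.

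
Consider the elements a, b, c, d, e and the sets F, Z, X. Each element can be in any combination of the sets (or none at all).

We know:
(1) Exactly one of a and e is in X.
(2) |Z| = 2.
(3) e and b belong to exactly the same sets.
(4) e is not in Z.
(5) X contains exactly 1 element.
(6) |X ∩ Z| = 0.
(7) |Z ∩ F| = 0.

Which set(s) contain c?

c: Z

From (4): e ∉ Z.
(3): b matches e: b ∉ Z.
Suppose c ∈ F: no assignment then satisfies all the clues, so c ∉ F.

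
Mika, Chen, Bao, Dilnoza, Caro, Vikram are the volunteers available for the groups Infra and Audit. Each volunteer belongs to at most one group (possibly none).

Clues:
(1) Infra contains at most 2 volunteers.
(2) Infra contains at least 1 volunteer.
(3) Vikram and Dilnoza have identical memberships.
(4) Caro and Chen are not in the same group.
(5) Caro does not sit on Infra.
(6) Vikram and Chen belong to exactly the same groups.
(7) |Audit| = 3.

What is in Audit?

Audit = {Chen, Dilnoza, Vikram}

From (5): Caro ∉ Infra.
Suppose Mika ∈ Audit: no assignment then satisfies all the clues, so Mika ∉ Audit.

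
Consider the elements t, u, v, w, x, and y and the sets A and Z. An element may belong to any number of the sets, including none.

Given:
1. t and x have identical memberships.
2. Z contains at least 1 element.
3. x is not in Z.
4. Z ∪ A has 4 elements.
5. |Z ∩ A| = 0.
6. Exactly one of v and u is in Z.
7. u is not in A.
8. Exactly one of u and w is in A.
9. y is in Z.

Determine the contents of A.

A = {v, w}

From (3): x ∉ Z.
From (7): u ∉ A.
From (9): y ∈ Z.
(1): t matches x: t ∉ Z.
(8) (exactly one): w ∈ A.
Suppose t ∈ A: no assignment then satisfies all the clues, so t ∉ A.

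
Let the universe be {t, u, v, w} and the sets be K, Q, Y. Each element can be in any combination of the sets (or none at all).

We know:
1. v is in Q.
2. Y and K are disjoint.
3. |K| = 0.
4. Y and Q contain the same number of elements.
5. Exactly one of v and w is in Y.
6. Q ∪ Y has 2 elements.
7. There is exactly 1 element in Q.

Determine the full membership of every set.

K = {}; Q = {v}; Y = {w}

From (1): v ∈ Q.
(3): K already has 0, so the rest are out.
(7): Q already has 1, so the rest are out.
Suppose t ∈ Y: no assignment then satisfies all the clues, so t ∉ Y.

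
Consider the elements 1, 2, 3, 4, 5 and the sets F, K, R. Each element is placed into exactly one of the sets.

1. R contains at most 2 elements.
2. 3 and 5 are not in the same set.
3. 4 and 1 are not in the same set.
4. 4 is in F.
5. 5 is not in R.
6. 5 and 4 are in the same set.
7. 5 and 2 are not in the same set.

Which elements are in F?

From (4): 4 ∈ F.
From (5): 5 ∉ R.
(3): 1 ∉ F.
(6): 5 matches 4: 5 ∈ F.
(7): 2 ∉ F.
(2): 3 ∉ F.

F = {4, 5}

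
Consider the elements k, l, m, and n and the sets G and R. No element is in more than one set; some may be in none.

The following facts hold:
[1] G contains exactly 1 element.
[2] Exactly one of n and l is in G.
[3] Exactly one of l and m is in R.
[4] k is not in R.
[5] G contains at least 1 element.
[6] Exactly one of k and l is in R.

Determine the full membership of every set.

G = {n}; R = {l}

From (4): k ∉ R.
(6) (exactly one): l ∈ R.
(2) (exactly one): n ∈ G.
(3) (exactly one): m ∉ R.
(1): G already has 1, so the rest are out.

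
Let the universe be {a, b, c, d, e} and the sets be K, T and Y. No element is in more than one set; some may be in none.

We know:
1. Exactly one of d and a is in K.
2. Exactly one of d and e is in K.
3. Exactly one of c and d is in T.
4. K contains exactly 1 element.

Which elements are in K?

K = {d}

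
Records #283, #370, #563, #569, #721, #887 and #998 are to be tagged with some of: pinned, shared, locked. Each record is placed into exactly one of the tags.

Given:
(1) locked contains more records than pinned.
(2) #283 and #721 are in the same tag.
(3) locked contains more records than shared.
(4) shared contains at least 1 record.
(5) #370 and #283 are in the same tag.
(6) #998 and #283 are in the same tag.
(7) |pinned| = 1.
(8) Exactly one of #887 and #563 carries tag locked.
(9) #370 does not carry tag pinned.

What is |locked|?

5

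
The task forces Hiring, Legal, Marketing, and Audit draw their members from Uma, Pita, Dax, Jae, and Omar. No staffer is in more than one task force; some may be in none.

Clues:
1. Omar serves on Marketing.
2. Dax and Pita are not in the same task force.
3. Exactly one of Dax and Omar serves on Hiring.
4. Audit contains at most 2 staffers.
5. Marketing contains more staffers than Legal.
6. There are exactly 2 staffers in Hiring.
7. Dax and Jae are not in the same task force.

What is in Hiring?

Hiring = {Dax, Uma}

From (1): Omar ∈ Marketing.
(3) (exactly one): Dax ∈ Hiring.
(7): Jae ∉ Hiring.
(2): Pita ∉ Hiring.
(6): only 2 candidates remain for Hiring, so all are in.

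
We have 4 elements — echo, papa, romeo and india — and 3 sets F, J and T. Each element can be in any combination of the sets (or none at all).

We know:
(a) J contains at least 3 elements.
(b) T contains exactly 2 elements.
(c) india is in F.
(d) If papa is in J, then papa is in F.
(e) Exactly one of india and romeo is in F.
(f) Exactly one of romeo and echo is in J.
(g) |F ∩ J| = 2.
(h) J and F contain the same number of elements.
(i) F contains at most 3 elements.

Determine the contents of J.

J = {india, papa, romeo}

From (c): india ∈ F.
(e) (exactly one): romeo ∉ F.
Suppose echo ∈ J: no assignment then satisfies all the clues, so echo ∉ J.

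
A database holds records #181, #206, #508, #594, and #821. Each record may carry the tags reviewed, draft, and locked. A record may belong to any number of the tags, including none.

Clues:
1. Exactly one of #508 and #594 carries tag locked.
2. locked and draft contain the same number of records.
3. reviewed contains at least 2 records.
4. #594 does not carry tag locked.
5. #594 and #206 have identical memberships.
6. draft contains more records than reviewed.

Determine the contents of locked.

From (4): #594 ∉ locked.
(1) (exactly one): #508 ∈ locked.
(5): #206 matches #594: #206 ∉ locked.
Suppose #181 ∉ locked: no assignment then satisfies all the clues, so #181 ∈ locked.

locked = {#181, #508, #821}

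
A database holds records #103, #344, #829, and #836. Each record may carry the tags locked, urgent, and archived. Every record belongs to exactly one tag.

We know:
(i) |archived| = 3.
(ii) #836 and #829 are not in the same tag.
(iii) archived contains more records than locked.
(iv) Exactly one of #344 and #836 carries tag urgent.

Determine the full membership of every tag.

locked = {}; urgent = {#836}; archived = {#103, #344, #829}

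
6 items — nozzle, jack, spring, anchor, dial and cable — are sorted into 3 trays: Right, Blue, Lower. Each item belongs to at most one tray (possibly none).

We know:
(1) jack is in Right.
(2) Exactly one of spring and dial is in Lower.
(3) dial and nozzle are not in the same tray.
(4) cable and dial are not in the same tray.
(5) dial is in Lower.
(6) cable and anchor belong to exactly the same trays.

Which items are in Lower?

Lower = {dial}

From (1): jack ∈ Right.
From (5): dial ∈ Lower.
(2) (exactly one): spring ∉ Lower.
(3): nozzle ∉ Lower.
(4): cable ∉ Lower.
(6): anchor matches cable: anchor ∉ Lower.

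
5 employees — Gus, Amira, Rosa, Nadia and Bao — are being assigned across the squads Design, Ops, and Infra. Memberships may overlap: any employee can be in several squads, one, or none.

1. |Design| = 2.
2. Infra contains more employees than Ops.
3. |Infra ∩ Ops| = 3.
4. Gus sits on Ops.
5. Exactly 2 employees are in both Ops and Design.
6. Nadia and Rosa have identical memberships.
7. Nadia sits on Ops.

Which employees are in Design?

From (4): Gus ∈ Ops.
From (7): Nadia ∈ Ops.
(6): Rosa matches Nadia: Rosa ∈ Ops.
Suppose Gus ∈ Design: no assignment then satisfies all the clues, so Gus ∉ Design.

Design = {Nadia, Rosa}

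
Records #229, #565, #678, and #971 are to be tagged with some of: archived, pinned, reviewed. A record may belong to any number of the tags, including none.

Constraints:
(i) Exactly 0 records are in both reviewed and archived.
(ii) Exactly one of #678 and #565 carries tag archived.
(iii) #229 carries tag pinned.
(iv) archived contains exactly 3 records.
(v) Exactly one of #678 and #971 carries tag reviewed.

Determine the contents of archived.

archived = {#229, #565, #971}

From (iii): #229 ∈ pinned.
Suppose #229 ∉ archived: no assignment then satisfies all the clues, so #229 ∈ archived.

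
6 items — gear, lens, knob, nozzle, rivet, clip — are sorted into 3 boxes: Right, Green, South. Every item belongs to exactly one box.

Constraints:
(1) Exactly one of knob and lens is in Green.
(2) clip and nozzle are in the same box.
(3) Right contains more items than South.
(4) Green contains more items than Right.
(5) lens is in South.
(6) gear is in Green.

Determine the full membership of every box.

Right = {clip, nozzle}; Green = {gear, knob, rivet}; South = {lens}

From (5): lens ∈ South.
From (6): gear ∈ Green.
(1) (exactly one): knob ∈ Green.
Suppose nozzle ∉ Right: no assignment then satisfies all the clues, so nozzle ∈ Right.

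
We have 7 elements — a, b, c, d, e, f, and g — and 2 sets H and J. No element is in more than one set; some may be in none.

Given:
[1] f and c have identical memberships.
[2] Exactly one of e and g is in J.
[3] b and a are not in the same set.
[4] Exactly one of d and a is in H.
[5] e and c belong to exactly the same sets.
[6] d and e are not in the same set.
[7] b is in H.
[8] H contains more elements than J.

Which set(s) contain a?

From (7): b ∈ H.
(3): a ∉ H.
(4) (exactly one): d ∈ H.
(6): e ∉ H.
(5): c matches e: c ∉ H.
(1): f matches c: f ∉ H.
Suppose a ∈ J: no assignment then satisfies all the clues, so a ∉ J.

a: none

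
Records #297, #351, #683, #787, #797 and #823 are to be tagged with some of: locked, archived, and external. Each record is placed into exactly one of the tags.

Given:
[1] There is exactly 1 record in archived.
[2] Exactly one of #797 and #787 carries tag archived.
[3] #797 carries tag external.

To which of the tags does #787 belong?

#787: archived

From (3): #797 ∈ external.
(2) (exactly one): #787 ∈ archived.
(1): archived already has 1, so the rest are out.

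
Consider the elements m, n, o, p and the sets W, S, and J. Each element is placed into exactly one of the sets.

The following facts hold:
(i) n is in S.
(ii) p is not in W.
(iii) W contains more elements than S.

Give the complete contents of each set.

W = {m, o}; S = {n}; J = {p}

From (i): n ∈ S.
From (ii): p ∉ W.
Suppose m ∉ W: no assignment then satisfies all the clues, so m ∈ W.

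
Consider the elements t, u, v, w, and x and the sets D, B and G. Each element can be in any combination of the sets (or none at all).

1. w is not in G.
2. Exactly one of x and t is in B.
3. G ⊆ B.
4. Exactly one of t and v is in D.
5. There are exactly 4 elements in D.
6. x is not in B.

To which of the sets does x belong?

From (1): w ∉ G.
From (6): x ∉ B.
(2) (exactly one): t ∈ B.
(3) contrapositive: x ∉ G.
Suppose x ∉ D: no assignment then satisfies all the clues, so x ∈ D.

x: D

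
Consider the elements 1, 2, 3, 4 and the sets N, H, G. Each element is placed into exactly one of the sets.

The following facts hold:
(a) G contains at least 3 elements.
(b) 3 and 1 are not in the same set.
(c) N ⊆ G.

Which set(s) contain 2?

2: G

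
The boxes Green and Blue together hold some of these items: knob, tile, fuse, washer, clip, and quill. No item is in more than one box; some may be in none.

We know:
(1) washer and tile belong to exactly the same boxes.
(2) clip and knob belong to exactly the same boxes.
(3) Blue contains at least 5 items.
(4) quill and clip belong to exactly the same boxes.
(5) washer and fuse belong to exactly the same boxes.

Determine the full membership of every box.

Green = {}; Blue = {clip, fuse, knob, quill, tile, washer}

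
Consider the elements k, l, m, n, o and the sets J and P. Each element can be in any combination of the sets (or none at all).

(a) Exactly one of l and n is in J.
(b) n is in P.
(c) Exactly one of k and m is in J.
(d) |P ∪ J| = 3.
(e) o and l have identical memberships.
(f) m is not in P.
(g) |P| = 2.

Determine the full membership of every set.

J = {m, n}; P = {k, n}

From (b): n ∈ P.
From (f): m ∉ P.
Suppose k ∈ J: no assignment then satisfies all the clues, so k ∉ J.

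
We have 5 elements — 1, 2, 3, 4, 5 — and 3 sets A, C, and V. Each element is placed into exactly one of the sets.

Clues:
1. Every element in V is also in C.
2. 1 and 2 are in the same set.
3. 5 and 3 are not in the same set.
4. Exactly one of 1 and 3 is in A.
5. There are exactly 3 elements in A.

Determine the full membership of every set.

A = {1, 2, 5}; C = {3, 4}; V = {}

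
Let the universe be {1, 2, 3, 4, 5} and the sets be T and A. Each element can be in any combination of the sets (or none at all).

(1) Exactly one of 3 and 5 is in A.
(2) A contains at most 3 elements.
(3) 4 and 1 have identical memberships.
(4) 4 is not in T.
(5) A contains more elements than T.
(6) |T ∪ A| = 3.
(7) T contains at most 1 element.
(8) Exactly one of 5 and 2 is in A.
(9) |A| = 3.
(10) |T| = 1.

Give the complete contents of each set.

From (4): 4 ∉ T.
(3): 1 matches 4: 1 ∉ T.
Suppose 1 ∉ A: no assignment then satisfies all the clues, so 1 ∈ A.

T = {5}; A = {1, 4, 5}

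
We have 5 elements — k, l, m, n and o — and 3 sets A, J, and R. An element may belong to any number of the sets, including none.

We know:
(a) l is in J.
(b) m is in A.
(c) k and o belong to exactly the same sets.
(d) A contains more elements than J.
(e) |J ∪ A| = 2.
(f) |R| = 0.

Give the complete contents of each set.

A = {l, m}; J = {l}; R = {}

From (a): l ∈ J.
From (b): m ∈ A.
(f): R already has 0, so the rest are out.
Suppose k ∈ A: no assignment then satisfies all the clues, so k ∉ A.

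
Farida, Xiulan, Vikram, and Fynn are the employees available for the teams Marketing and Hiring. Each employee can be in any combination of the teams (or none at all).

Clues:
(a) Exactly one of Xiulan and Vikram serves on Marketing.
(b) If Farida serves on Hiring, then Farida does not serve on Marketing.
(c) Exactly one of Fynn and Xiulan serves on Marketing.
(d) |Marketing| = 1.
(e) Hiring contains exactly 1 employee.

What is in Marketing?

Marketing = {Xiulan}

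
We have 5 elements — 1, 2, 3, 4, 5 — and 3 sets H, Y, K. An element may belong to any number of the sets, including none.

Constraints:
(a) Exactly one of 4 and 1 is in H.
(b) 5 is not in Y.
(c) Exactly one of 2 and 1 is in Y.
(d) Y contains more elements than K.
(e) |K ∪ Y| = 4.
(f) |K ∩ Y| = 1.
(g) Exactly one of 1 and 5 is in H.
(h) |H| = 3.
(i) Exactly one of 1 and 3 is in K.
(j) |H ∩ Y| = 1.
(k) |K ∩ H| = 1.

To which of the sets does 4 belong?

4: H, Y

From (b): 5 ∉ Y.
Suppose 4 ∉ H: no assignment then satisfies all the clues, so 4 ∈ H.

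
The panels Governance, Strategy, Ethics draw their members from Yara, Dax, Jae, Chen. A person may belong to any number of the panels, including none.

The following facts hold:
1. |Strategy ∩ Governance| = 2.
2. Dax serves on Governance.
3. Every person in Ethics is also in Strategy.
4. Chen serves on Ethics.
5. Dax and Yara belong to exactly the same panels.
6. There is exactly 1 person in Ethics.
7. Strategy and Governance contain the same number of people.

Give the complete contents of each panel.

Governance = {Dax, Jae, Yara}; Strategy = {Chen, Dax, Yara}; Ethics = {Chen}

From (2): Dax ∈ Governance.
From (4): Chen ∈ Ethics.
(3) with Chen ∈ Ethics: Chen ∈ Strategy.
(5): Yara matches Dax: Yara ∈ Governance.
(6): Ethics already has 1, so the rest are out.
Suppose Yara ∉ Strategy: no assignment then satisfies all the clues, so Yara ∈ Strategy.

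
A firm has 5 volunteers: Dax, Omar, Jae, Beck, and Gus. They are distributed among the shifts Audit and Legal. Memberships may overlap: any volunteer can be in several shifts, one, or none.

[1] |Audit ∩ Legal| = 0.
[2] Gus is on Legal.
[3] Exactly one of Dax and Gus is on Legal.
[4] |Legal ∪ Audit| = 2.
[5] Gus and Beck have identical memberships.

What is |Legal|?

2

From (2): Gus ∈ Legal.
(3) (exactly one): Dax ∉ Legal.
(5): Beck matches Gus: Beck ∈ Legal.
Suppose Dax ∈ Audit: no assignment then satisfies all the clues, so Dax ∉ Audit.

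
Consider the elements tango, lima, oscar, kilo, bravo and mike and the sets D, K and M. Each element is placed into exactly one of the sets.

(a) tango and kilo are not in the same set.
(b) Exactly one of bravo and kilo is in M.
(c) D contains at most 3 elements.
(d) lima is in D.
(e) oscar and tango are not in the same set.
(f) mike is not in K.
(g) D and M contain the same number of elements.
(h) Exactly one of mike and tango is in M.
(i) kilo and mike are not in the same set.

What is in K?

K = {kilo, oscar}

From (d): lima ∈ D.
From (f): mike ∉ K.
Suppose tango ∈ K: no assignment then satisfies all the clues, so tango ∉ K.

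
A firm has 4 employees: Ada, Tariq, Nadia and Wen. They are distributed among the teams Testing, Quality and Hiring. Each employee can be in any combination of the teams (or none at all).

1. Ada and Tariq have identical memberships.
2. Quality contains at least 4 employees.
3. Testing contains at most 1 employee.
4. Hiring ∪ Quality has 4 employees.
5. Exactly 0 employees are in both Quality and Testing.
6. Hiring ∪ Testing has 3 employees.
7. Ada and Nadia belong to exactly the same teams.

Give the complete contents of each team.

Testing = {}; Quality = {Ada, Nadia, Tariq, Wen}; Hiring = {Ada, Nadia, Tariq}

(2): only 4 candidates remain for Quality, so all are in.
Suppose Ada ∈ Testing: no assignment then satisfies all the clues, so Ada ∉ Testing.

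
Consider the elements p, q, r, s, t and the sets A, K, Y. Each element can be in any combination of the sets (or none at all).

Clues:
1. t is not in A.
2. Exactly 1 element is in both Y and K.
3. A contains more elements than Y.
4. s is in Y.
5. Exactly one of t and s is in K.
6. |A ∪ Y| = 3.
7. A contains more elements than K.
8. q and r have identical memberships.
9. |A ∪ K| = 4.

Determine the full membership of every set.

A = {q, r, s}; K = {p, s}; Y = {s}

From (1): t ∉ A.
From (4): s ∈ Y.
Suppose p ∈ A: no assignment then satisfies all the clues, so p ∉ A.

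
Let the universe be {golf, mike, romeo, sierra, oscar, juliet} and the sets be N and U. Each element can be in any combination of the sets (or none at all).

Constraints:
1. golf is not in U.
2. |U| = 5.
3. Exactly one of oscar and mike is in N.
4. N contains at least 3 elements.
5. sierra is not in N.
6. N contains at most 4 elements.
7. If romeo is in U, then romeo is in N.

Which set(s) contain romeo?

romeo: N, U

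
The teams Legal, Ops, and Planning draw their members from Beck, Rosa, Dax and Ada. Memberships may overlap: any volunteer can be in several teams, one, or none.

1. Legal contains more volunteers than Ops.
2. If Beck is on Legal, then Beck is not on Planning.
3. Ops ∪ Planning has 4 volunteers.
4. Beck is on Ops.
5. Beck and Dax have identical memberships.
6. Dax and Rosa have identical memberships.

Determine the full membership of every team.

From (4): Beck ∈ Ops.
(5): Dax matches Beck: Dax ∈ Ops.
(6): Rosa matches Dax: Rosa ∈ Ops.
Suppose Beck ∉ Legal: no assignment then satisfies all the clues, so Beck ∈ Legal.

Legal = {Ada, Beck, Dax, Rosa}; Ops = {Beck, Dax, Rosa}; Planning = {Ada}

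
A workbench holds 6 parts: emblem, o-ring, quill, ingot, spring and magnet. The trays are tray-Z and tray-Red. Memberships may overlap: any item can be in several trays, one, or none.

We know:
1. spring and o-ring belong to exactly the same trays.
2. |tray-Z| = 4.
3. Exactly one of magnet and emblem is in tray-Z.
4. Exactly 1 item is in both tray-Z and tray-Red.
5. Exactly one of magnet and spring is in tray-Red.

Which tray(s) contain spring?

spring: tray-Z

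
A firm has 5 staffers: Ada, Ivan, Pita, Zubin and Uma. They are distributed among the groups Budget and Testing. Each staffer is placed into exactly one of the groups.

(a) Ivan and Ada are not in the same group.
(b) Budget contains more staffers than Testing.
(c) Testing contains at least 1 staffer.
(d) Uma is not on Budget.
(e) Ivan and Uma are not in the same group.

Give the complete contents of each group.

Budget = {Ivan, Pita, Zubin}; Testing = {Ada, Uma}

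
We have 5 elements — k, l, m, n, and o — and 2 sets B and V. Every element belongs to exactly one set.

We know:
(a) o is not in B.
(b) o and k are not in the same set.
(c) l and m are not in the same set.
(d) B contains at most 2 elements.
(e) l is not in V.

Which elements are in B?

B = {k, l}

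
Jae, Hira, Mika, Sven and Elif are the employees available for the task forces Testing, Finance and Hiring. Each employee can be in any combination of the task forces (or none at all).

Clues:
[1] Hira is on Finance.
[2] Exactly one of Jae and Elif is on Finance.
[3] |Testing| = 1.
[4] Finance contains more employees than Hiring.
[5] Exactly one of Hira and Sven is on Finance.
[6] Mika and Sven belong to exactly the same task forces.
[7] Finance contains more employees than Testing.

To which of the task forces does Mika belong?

Mika: none

From (1): Hira ∈ Finance.
(5) (exactly one): Sven ∉ Finance.
(6): Mika matches Sven: Mika ∉ Finance.
Suppose Mika ∈ Testing: no assignment then satisfies all the clues, so Mika ∉ Testing.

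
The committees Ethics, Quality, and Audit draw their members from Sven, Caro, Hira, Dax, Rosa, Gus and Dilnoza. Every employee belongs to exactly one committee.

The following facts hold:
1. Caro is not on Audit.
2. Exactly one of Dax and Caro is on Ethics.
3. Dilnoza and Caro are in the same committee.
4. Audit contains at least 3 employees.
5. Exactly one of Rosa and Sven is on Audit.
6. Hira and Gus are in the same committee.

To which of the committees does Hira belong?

Hira: Audit

From (1): Caro ∉ Audit.
(3): Dilnoza matches Caro: Dilnoza ∉ Audit.
Suppose Hira ∈ Ethics: no assignment then satisfies all the clues, so Hira ∉ Ethics.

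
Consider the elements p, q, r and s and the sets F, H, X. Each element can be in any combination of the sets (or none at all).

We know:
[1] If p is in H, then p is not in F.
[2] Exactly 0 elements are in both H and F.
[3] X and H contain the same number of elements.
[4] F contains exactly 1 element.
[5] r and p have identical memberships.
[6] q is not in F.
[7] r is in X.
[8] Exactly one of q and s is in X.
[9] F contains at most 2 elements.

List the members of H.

H = {p, q, r}

From (6): q ∉ F.
From (7): r ∈ X.
(5): p matches r: p ∈ X.
Suppose p ∉ H: no assignment then satisfies all the clues, so p ∈ H.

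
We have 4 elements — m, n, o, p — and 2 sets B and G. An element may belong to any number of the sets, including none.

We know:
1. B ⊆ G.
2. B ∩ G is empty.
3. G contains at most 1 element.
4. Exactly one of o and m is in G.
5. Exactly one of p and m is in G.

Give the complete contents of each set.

B = {}; G = {m}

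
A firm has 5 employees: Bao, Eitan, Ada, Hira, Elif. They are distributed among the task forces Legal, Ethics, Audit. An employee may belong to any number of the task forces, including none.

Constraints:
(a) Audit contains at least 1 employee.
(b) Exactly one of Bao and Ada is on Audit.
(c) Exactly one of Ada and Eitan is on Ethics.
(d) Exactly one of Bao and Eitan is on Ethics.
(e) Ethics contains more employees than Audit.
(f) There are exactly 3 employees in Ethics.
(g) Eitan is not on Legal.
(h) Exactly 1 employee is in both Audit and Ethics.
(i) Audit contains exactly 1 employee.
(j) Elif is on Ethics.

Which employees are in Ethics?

Ethics = {Ada, Bao, Elif}

From (g): Eitan ∉ Legal.
From (j): Elif ∈ Ethics.
Suppose Bao ∉ Ethics: no assignment then satisfies all the clues, so Bao ∈ Ethics.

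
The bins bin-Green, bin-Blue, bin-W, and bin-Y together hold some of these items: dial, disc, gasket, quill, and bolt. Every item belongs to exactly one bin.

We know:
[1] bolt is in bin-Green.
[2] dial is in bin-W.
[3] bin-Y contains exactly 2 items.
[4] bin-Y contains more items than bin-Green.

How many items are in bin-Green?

1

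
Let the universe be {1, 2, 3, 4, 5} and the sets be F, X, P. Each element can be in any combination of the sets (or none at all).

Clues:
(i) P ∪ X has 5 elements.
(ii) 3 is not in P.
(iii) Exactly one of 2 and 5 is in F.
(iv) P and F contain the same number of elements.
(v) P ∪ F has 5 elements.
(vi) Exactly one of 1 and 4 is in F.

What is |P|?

From (ii): 3 ∉ P.
Suppose 3 ∉ F: no assignment then satisfies all the clues, so 3 ∈ F.

3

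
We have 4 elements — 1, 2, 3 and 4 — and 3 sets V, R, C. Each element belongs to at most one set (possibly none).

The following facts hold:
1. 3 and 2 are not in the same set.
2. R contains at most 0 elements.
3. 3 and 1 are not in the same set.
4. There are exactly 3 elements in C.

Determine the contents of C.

C = {1, 2, 4}

(2): R already has 0, so the rest are out.
Suppose 1 ∉ C: no assignment then satisfies all the clues, so 1 ∈ C.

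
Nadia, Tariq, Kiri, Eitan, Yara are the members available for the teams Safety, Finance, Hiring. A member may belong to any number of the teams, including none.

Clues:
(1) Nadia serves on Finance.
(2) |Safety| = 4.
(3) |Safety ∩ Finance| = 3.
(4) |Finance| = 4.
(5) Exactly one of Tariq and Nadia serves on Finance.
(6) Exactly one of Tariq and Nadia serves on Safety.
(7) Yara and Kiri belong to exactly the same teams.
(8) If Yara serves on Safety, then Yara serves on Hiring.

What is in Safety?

Safety = {Eitan, Kiri, Tariq, Yara}

From (1): Nadia ∈ Finance.
(5) (exactly one): Tariq ∉ Finance.
(4): only 4 candidates remain for Finance, so all are in.
Suppose Nadia ∈ Safety: no assignment then satisfies all the clues, so Nadia ∉ Safety.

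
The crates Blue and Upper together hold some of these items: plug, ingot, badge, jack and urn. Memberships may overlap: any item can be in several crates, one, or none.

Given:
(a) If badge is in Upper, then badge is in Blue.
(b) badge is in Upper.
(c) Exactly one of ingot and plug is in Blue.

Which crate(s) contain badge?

From (b): badge ∈ Upper.
(a): badge ∈ Blue.

badge: Blue, Upper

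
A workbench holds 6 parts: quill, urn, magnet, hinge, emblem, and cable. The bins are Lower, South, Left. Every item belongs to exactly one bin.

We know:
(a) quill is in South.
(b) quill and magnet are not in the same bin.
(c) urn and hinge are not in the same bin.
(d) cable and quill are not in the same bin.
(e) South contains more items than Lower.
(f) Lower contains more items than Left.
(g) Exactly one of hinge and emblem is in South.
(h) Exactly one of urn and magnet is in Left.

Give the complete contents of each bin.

Lower = {cable, hinge}; South = {emblem, quill, urn}; Left = {magnet}

From (a): quill ∈ South.
(b): magnet ∉ South.
(d): cable ∉ South.
Suppose urn ∈ Lower: no assignment then satisfies all the clues, so urn ∉ Lower.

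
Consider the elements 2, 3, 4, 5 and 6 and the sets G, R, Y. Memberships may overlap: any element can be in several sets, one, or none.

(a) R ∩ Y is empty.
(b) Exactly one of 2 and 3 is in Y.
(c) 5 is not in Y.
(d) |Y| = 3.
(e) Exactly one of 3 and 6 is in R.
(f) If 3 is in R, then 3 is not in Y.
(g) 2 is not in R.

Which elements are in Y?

Y = {2, 4, 6}

From (c): 5 ∉ Y.
From (g): 2 ∉ R.
Suppose 2 ∉ Y: no assignment then satisfies all the clues, so 2 ∈ Y.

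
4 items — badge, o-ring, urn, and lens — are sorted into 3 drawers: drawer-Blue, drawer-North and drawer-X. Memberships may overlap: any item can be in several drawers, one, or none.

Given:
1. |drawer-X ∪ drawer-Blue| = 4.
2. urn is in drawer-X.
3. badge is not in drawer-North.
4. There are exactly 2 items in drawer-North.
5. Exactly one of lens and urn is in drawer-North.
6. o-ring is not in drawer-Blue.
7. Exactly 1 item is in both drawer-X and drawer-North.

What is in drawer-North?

drawer-North = {lens, o-ring}

From (2): urn ∈ drawer-X.
From (3): badge ∉ drawer-North.
From (6): o-ring ∉ drawer-Blue.
Suppose o-ring ∉ drawer-North: no assignment then satisfies all the clues, so o-ring ∈ drawer-North.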